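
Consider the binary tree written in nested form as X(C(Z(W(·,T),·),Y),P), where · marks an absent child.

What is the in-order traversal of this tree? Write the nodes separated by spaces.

In-order visits the left subtree, then the node, then the right subtree.
At X: go left to C.
  At C: go left to Z.
    At Z: go left to W.
      At W: no left child.
      Visit W.
      At W: go right to T.
        T is a leaf — visit T.
    Visit Z.
    At Z: no right child.
  Visit C.
  At C: go right to Y.
    Y is a leaf — visit Y.
Visit X.
At X: go right to P.
  P is a leaf — visit P.

W T Z C Y X P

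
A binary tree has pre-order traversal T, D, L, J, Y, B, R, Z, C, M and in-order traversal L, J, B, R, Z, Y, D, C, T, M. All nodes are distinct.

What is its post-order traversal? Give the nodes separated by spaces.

The first element of pre-order is the root; it splits in-order into left and right subtrees.
Root T: left subtree has 8 nodes {L, J, B, R, Z, Y, D, C}, right has 1 {M}.
  Root D: left subtree has 6 nodes {L, J, B, R, Z, Y}, right has 1 {C}.
    Root L: left subtree has 0 nodes { }, right has 5 {J, B, R, Z, Y}.
      Root J: left subtree has 0 nodes { }, right has 4 {B, R, Z, Y}.
        Root Y: left subtree has 3 nodes {B, R, Z}, right has 0 { }.
          Root B: left subtree has 0 nodes { }, right has 2 {R, Z}.
            Root R: left subtree has 0 nodes { }, right has 1 {Z}.

Z R B Y J L C D M T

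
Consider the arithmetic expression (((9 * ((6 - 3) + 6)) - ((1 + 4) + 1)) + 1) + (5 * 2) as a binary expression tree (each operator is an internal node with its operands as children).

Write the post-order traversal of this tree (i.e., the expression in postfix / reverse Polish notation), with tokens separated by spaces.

9 6 3 - 6 + * 1 4 + 1 + - 1 + 5 2 * +

Post-order on an expression tree gives postfix notation: for each operator, emit left operand, right operand, then the operator.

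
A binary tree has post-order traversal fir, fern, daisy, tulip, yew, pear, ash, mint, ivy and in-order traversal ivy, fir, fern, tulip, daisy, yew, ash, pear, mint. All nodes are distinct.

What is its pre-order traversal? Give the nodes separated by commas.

The last element of post-order is the root; it splits in-order into left and right subtrees.
Root ivy: left subtree has 0 nodes { }, right has 8 {fir, fern, tulip, daisy, yew, ash, pear, mint}.
  Root mint: left subtree has 7 nodes {fir, fern, tulip, daisy, yew, ash, pear}, right has 0 { }.
    Root ash: left subtree has 5 nodes {fir, fern, tulip, daisy, yew}, right has 1 {pear}.
      Root yew: left subtree has 4 nodes {fir, fern, tulip, daisy}, right has 0 { }.
        Root tulip: left subtree has 2 nodes {fir, fern}, right has 1 {daisy}.
          Root fern: left subtree has 1 node {fir}, right has 0 { }.

ivy, mint, ash, yew, tulip, fern, fir, daisy, pear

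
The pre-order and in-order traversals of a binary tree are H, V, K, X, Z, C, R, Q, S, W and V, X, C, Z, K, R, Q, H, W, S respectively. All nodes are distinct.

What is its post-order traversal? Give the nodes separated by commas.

C, Z, X, Q, R, K, V, W, S, H

The first element of pre-order is the root; it splits in-order into left and right subtrees.
Root H: left subtree has 7 nodes {V, X, C, Z, K, R, Q}, right has 2 {W, S}.
  Root V: left subtree has 0 nodes { }, right has 6 {X, C, Z, K, R, Q}.
    Root K: left subtree has 3 nodes {X, C, Z}, right has 2 {R, Q}.
      Root X: left subtree has 0 nodes { }, right has 2 {C, Z}.
        Root Z: left subtree has 1 node {C}, right has 0 { }.
      Root R: left subtree has 0 nodes { }, right has 1 {Q}.
  Root S: left subtree has 1 node {W}, right has 0 { }.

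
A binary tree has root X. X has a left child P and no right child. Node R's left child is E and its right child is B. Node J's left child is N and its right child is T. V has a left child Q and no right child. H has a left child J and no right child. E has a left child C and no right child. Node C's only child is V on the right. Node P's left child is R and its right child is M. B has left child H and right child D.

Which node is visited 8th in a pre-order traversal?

Pre-order visits the node, then its left subtree, then its right subtree.
Visit X.
At X: go left to P.
  Visit P.
  At P: go left to R.
    Visit R.
    At R: go left to E.
      Visit E.
      At E: go left to C.
        Visit C.
        At C: no left child.
        At C: go right to V.
          Visit V.
          At V: go left to Q.
            Q is a leaf — visit Q.
          At V: no right child.
      At E: no right child.
    At R: go right to B.
      Visit B.
      At B: go left to H.
        Visit H.
        At H: go left to J.
          Visit J.
          At J: go left to N.
            N is a leaf — visit N.
          At J: go right to T.
            T is a leaf — visit T.
        At H: no right child.
      At B: go right to D.
        D is a leaf — visit D.
  At P: go right to M.
    M is a leaf — visit M.
At X: no right child.
Full pre-order sequence: X, P, R, E, C, V, Q, B, H, J, N, T, D, M.

B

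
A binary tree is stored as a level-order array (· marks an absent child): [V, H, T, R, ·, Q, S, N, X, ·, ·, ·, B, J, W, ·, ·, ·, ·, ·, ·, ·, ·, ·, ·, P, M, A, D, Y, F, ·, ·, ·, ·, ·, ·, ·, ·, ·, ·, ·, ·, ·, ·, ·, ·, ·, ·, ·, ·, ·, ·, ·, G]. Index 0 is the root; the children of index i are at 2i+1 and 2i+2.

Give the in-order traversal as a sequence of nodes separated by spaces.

In-order visits the left subtree, then the node, then the right subtree.
At V: go left to H.
  At H: go left to R.
    At R: go left to N.
      N is a leaf — visit N.
    Visit R.
    At R: go right to X.
      X is a leaf — visit X.
  Visit H.
  At H: no right child.
Visit V.
At V: go right to T.
  At T: go left to Q.
    At Q: no left child.
    Visit Q.
    At Q: go right to B.
      At B: go left to P.
        P is a leaf — visit P.
      Visit B.
      At B: go right to M.
        At M: no left child.
        Visit M.
        At M: go right to G.
          G is a leaf — visit G.
  Visit T.
  At T: go right to S.
    At S: go left to J.
      At J: go left to A.
        A is a leaf — visit A.
      Visit J.
      At J: go right to D.
        D is a leaf — visit D.
    Visit S.
    At S: go right to W.
      At W: go left to Y.
        Y is a leaf — visit Y.
      Visit W.
      At W: go right to F.
        F is a leaf — visit F.

N R X H V Q P B M G T A J D S Y W F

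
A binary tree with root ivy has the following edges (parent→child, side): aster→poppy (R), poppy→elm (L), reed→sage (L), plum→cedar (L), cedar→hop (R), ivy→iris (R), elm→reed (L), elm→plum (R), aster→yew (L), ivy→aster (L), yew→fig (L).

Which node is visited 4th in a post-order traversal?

Post-order visits the left subtree, then the right subtree, then the node.
At ivy: go left to aster.
  At aster: go left to yew.
    At yew: go left to fig.
      fig is a leaf — visit fig.
    At yew: no right child.
    Visit yew.
  At aster: go right to poppy.
    At poppy: go left to elm.
      At elm: go left to reed.
        At reed: go left to sage.
          sage is a leaf — visit sage.
        At reed: no right child.
        Visit reed.
      At elm: go right to plum.
        At plum: go left to cedar.
          At cedar: no left child.
          At cedar: go right to hop.
            hop is a leaf — visit hop.
          Visit cedar.
        At plum: no right child.
        Visit plum.
      Visit elm.
    At poppy: no right child.
    Visit poppy.
  Visit aster.
At ivy: go right to iris.
  iris is a leaf — visit iris.
Visit ivy.
Full post-order sequence: fig, yew, sage, reed, hop, cedar, plum, elm, poppy, aster, iris, ivy.

reed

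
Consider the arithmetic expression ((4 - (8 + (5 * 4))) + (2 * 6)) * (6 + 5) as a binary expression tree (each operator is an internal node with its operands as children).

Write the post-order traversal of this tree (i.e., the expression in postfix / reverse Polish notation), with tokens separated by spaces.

4 8 5 4 * + - 2 6 * + 6 5 + *

Post-order on an expression tree gives postfix notation: for each operator, emit left operand, right operand, then the operator.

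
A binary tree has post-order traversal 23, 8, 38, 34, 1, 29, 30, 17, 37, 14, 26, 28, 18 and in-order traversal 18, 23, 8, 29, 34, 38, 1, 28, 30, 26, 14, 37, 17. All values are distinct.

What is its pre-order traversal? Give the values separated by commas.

18, 28, 29, 8, 23, 1, 34, 38, 26, 30, 14, 37, 17

The last element of post-order is the root; it splits in-order into left and right subtrees.
Root 18: left subtree has 0 nodes { }, right has 12 {23, 8, 29, 34, 38, 1, 28, 30, 26, 14, 37, 17}.
  Root 28: left subtree has 6 nodes {23, 8, 29, 34, 38, 1}, right has 5 {30, 26, 14, 37, 17}.
    Root 29: left subtree has 2 nodes {23, 8}, right has 3 {34, 38, 1}.
      Root 8: left subtree has 1 node {23}, right has 0 { }.
      Root 1: left subtree has 2 nodes {34, 38}, right has 0 { }.
        Root 34: left subtree has 0 nodes { }, right has 1 {38}.
    Root 26: left subtree has 1 node {30}, right has 3 {14, 37, 17}.
      Root 14: left subtree has 0 nodes { }, right has 2 {37, 17}.
        Root 37: left subtree has 0 nodes { }, right has 1 {17}.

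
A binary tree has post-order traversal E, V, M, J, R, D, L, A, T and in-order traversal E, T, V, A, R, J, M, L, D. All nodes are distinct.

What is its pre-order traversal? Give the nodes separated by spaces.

T E A V L R J M D

The last element of post-order is the root; it splits in-order into left and right subtrees.
Root T: left subtree has 1 node {E}, right has 7 {V, A, R, J, M, L, D}.
  Root A: left subtree has 1 node {V}, right has 5 {R, J, M, L, D}.
    Root L: left subtree has 3 nodes {R, J, M}, right has 1 {D}.
      Root R: left subtree has 0 nodes { }, right has 2 {J, M}.
        Root J: left subtree has 0 nodes { }, right has 1 {M}.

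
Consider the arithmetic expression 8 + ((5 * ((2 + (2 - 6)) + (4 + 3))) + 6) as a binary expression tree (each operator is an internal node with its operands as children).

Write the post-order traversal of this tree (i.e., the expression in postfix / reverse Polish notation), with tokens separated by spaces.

Post-order on an expression tree gives postfix notation: for each operator, emit left operand, right operand, then the operator.

8 5 2 2 6 - + 4 3 + + * 6 + +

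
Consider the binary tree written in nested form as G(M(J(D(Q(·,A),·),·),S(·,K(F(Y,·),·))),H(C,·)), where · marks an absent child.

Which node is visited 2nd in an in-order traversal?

In-order visits the left subtree, then the node, then the right subtree.
At G: go left to M.
  At M: go left to J.
    At J: go left to D.
      At D: go left to Q.
        At Q: no left child.
        Visit Q.
        At Q: go right to A.
          A is a leaf — visit A.
      Visit D.
      At D: no right child.
    Visit J.
    At J: no right child.
  Visit M.
  At M: go right to S.
    At S: no left child.
    Visit S.
    At S: go right to K.
      At K: go left to F.
        At F: go left to Y.
          Y is a leaf — visit Y.
        Visit F.
        At F: no right child.
      Visit K.
      At K: no right child.
Visit G.
At G: go right to H.
  At H: go left to C.
    C is a leaf — visit C.
  Visit H.
  At H: no right child.
Full in-order sequence: Q, A, D, J, M, S, Y, F, K, G, C, H.

A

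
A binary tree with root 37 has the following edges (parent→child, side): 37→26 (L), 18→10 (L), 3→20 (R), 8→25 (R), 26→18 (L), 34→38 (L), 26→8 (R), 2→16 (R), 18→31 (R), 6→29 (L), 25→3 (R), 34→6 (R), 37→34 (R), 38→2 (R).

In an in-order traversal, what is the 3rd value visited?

In-order visits the left subtree, then the node, then the right subtree.
At 37: go left to 26.
  At 26: go left to 18.
    At 18: go left to 10.
      10 is a leaf — visit 10.
    Visit 18.
    At 18: go right to 31.
      31 is a leaf — visit 31.
  Visit 26.
  At 26: go right to 8.
    At 8: no left child.
    Visit 8.
    At 8: go right to 25.
      At 25: no left child.
      Visit 25.
      At 25: go right to 3.
        At 3: no left child.
        Visit 3.
        At 3: go right to 20.
          20 is a leaf — visit 20.
Visit 37.
At 37: go right to 34.
  At 34: go left to 38.
    At 38: no left child.
    Visit 38.
    At 38: go right to 2.
      At 2: no left child.
      Visit 2.
      At 2: go right to 16.
        16 is a leaf — visit 16.
  Visit 34.
  At 34: go right to 6.
    At 6: go left to 29.
      29 is a leaf — visit 29.
    Visit 6.
    At 6: no right child.
Full in-order sequence: 10, 18, 31, 26, 8, 25, 3, 20, 37, 38, 2, 16, 34, 29, 6.

31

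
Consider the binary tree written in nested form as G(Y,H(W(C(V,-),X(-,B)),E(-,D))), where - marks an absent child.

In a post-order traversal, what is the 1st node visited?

Post-order visits the left subtree, then the right subtree, then the node.
At G: go left to Y.
  Y is a leaf — visit Y.
At G: go right to H.
  At H: go left to W.
    At W: go left to C.
      At C: go left to V.
        V is a leaf — visit V.
      At C: no right child.
      Visit C.
    At W: go right to X.
      At X: no left child.
      At X: go right to B.
        B is a leaf — visit B.
      Visit X.
    Visit W.
  At H: go right to E.
    At E: no left child.
    At E: go right to D.
      D is a leaf — visit D.
    Visit E.
  Visit H.
Visit G.
Full post-order sequence: Y, V, C, B, X, W, D, E, H, G.

Y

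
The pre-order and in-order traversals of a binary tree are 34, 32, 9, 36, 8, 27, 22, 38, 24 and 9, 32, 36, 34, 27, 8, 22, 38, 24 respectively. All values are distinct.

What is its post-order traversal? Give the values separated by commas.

The first element of pre-order is the root; it splits in-order into left and right subtrees.
Root 34: left subtree has 3 nodes {9, 32, 36}, right has 5 {27, 8, 22, 38, 24}.
  Root 32: left subtree has 1 node {9}, right has 1 {36}.
  Root 8: left subtree has 1 node {27}, right has 3 {22, 38, 24}.
    Root 22: left subtree has 0 nodes { }, right has 2 {38, 24}.
      Root 38: left subtree has 0 nodes { }, right has 1 {24}.

9, 36, 32, 27, 24, 38, 22, 8, 34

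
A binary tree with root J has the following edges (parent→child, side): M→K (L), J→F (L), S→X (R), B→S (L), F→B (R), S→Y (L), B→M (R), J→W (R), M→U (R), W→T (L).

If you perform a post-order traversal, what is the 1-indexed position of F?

Post-order visits the left subtree, then the right subtree, then the node.
At J: go left to F.
  At F: no left child.
  At F: go right to B.
    At B: go left to S.
      At S: go left to Y.
        Y is a leaf — visit Y.
      At S: go right to X.
        X is a leaf — visit X.
      Visit S.
    At B: go right to M.
      At M: go left to K.
        K is a leaf — visit K.
      At M: go right to U.
        U is a leaf — visit U.
      Visit M.
    Visit B.
  Visit F.
At J: go right to W.
  At W: go left to T.
    T is a leaf — visit T.
  At W: no right child.
  Visit W.
Visit J.
Full post-order sequence: Y, X, S, K, U, M, B, F, T, W, J.

8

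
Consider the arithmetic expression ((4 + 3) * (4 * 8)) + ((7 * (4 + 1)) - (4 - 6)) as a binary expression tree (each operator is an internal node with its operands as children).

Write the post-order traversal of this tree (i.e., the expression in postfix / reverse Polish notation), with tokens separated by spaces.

4 3 + 4 8 * * 7 4 1 + * 4 6 - - +

Post-order on an expression tree gives postfix notation: for each operator, emit left operand, right operand, then the operator.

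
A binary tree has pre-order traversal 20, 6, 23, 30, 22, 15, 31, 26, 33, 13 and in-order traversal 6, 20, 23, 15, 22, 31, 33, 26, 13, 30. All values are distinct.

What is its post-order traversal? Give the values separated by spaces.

6 15 33 13 26 31 22 30 23 20

The first element of pre-order is the root; it splits in-order into left and right subtrees.
Root 20: left subtree has 1 node {6}, right has 8 {23, 15, 22, 31, 33, 26, 13, 30}.
  Root 23: left subtree has 0 nodes { }, right has 7 {15, 22, 31, 33, 26, 13, 30}.
    Root 30: left subtree has 6 nodes {15, 22, 31, 33, 26, 13}, right has 0 { }.
      Root 22: left subtree has 1 node {15}, right has 4 {31, 33, 26, 13}.
        Root 31: left subtree has 0 nodes { }, right has 3 {33, 26, 13}.
          Root 26: left subtree has 1 node {33}, right has 1 {13}.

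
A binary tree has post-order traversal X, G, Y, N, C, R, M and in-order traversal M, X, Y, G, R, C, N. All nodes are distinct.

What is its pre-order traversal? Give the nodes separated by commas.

M, R, Y, X, G, C, N

The last element of post-order is the root; it splits in-order into left and right subtrees.
Root M: left subtree has 0 nodes { }, right has 6 {X, Y, G, R, C, N}.
  Root R: left subtree has 3 nodes {X, Y, G}, right has 2 {C, N}.
    Root Y: left subtree has 1 node {X}, right has 1 {G}.
    Root C: left subtree has 0 nodes { }, right has 1 {N}.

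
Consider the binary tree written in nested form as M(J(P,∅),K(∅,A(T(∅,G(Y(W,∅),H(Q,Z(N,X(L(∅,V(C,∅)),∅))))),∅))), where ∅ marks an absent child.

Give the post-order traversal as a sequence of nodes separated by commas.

P, J, W, Y, Q, N, C, V, L, X, Z, H, G, T, A, K, M

Post-order visits the left subtree, then the right subtree, then the node.
At M: go left to J.
  At J: go left to P.
    P is a leaf — visit P.
  At J: no right child.
  Visit J.
At M: go right to K.
  At K: no left child.
  At K: go right to A.
    At A: go left to T.
      At T: no left child.
      At T: go right to G.
        At G: go left to Y.
          At Y: go left to W.
            W is a leaf — visit W.
          At Y: no right child.
          Visit Y.
        At G: go right to H.
          At H: go left to Q.
            Q is a leaf — visit Q.
          At H: go right to Z.
            At Z: go left to N.
              N is a leaf — visit N.
            At Z: go right to X.
              At X: go left to L.
                At L: no left child.
                At L: go right to V.
                  At V: go left to C.
                    C is a leaf — visit C.
                  At V: no right child.
                  Visit V.
                Visit L.
              At X: no right child.
              Visit X.
            Visit Z.
          Visit H.
        Visit G.
      Visit T.
    At A: no right child.
    Visit A.
  Visit K.
Visit M.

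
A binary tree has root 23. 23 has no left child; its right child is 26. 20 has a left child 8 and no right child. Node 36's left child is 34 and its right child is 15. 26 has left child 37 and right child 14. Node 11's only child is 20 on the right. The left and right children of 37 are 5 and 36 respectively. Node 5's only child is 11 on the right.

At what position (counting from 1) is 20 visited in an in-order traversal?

5

In-order visits the left subtree, then the node, then the right subtree.
At 23: no left child.
Visit 23.
At 23: go right to 26.
  At 26: go left to 37.
    At 37: go left to 5.
      At 5: no left child.
      Visit 5.
      At 5: go right to 11.
        At 11: no left child.
        Visit 11.
        At 11: go right to 20.
          At 20: go left to 8.
            8 is a leaf — visit 8.
          Visit 20.
          At 20: no right child.
    Visit 37.
    At 37: go right to 36.
      At 36: go left to 34.
        34 is a leaf — visit 34.
      Visit 36.
      At 36: go right to 15.
        15 is a leaf — visit 15.
  Visit 26.
  At 26: go right to 14.
    14 is a leaf — visit 14.
Full in-order sequence: 23, 5, 11, 8, 20, 37, 34, 36, 15, 26, 14.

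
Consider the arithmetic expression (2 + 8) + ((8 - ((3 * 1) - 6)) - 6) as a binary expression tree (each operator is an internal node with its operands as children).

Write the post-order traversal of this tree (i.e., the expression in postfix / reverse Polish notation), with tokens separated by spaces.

2 8 + 8 3 1 * 6 - - 6 - +

Post-order on an expression tree gives postfix notation: for each operator, emit left operand, right operand, then the operator.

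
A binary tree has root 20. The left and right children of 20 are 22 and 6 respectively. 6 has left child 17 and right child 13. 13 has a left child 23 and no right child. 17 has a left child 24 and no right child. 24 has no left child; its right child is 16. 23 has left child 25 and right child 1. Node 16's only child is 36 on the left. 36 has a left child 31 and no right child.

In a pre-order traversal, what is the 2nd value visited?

22

Pre-order visits the node, then its left subtree, then its right subtree.
Visit 20.
At 20: go left to 22.
  22 is a leaf — visit 22.
At 20: go right to 6.
  Visit 6.
  At 6: go left to 17.
    Visit 17.
    At 17: go left to 24.
      Visit 24.
      At 24: no left child.
      At 24: go right to 16.
        Visit 16.
        At 16: go left to 36.
          Visit 36.
          At 36: go left to 31.
            31 is a leaf — visit 31.
          At 36: no right child.
        At 16: no right child.
    At 17: no right child.
  At 6: go right to 13.
    Visit 13.
    At 13: go left to 23.
      Visit 23.
      At 23: go left to 25.
        25 is a leaf — visit 25.
      At 23: go right to 1.
        1 is a leaf — visit 1.
    At 13: no right child.
Full pre-order sequence: 20, 22, 6, 17, 24, 16, 36, 31, 13, 23, 25, 1.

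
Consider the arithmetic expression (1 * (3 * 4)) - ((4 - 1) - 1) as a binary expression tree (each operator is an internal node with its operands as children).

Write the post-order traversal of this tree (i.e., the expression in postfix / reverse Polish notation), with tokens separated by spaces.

1 3 4 * * 4 1 - 1 - -

Post-order on an expression tree gives postfix notation: for each operator, emit left operand, right operand, then the operator.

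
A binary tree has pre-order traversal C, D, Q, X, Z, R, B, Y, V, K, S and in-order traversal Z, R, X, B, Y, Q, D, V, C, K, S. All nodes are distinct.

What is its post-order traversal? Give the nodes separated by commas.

R, Z, Y, B, X, Q, V, D, S, K, C

The first element of pre-order is the root; it splits in-order into left and right subtrees.
Root C: left subtree has 8 nodes {Z, R, X, B, Y, Q, D, V}, right has 2 {K, S}.
  Root D: left subtree has 6 nodes {Z, R, X, B, Y, Q}, right has 1 {V}.
    Root Q: left subtree has 5 nodes {Z, R, X, B, Y}, right has 0 { }.
      Root X: left subtree has 2 nodes {Z, R}, right has 2 {B, Y}.
        Root Z: left subtree has 0 nodes { }, right has 1 {R}.
        Root B: left subtree has 0 nodes { }, right has 1 {Y}.
  Root K: left subtree has 0 nodes { }, right has 1 {S}.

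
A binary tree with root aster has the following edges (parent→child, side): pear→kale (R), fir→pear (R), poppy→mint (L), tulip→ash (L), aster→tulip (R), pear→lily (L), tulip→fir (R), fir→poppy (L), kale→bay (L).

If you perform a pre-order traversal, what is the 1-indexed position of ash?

Pre-order visits the node, then its left subtree, then its right subtree.
Visit aster.
At aster: no left child.
At aster: go right to tulip.
  Visit tulip.
  At tulip: go left to ash.
    ash is a leaf — visit ash.
  At tulip: go right to fir.
    Visit fir.
    At fir: go left to poppy.
      Visit poppy.
      At poppy: go left to mint.
        mint is a leaf — visit mint.
      At poppy: no right child.
    At fir: go right to pear.
      Visit pear.
      At pear: go left to lily.
        lily is a leaf — visit lily.
      At pear: go right to kale.
        Visit kale.
        At kale: go left to bay.
          bay is a leaf — visit bay.
        At kale: no right child.
Full pre-order sequence: aster, tulip, ash, fir, poppy, mint, pear, lily, kale, bay.

3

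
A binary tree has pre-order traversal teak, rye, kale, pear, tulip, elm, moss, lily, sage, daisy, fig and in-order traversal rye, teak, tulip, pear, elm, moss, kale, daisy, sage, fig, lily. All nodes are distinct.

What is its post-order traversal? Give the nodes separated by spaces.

rye tulip moss elm pear daisy fig sage lily kale teak

The first element of pre-order is the root; it splits in-order into left and right subtrees.
Root teak: left subtree has 1 node {rye}, right has 9 {tulip, pear, elm, moss, kale, daisy, sage, fig, lily}.
  Root kale: left subtree has 4 nodes {tulip, pear, elm, moss}, right has 4 {daisy, sage, fig, lily}.
    Root pear: left subtree has 1 node {tulip}, right has 2 {elm, moss}.
      Root elm: left subtree has 0 nodes { }, right has 1 {moss}.
    Root lily: left subtree has 3 nodes {daisy, sage, fig}, right has 0 { }.
      Root sage: left subtree has 1 node {daisy}, right has 1 {fig}.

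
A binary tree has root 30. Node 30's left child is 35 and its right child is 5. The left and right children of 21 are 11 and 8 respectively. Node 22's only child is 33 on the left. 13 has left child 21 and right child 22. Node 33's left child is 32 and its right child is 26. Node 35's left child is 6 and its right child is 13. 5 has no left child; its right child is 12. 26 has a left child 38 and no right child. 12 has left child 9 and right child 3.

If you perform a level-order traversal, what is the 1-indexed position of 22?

8

Level-order visits nodes level by level from the root, left to right within each level.
Level 0: 30
Level 1: 35, 5
Level 2: 6, 13, 12
Level 3: 21, 22, 9, 3
Level 4: 11, 8, 33
Level 5: 32, 26
Level 6: 38
Full level-order sequence: 30, 35, 5, 6, 13, 12, 21, 22, 9, 3, 11, 8, 33, 32, 26, 38.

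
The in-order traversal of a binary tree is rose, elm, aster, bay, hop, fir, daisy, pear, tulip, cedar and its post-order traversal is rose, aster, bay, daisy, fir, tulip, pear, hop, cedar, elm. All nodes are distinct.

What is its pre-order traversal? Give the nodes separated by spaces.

The last element of post-order is the root; it splits in-order into left and right subtrees.
Root elm: left subtree has 1 node {rose}, right has 8 {aster, bay, hop, fir, daisy, pear, tulip, cedar}.
  Root cedar: left subtree has 7 nodes {aster, bay, hop, fir, daisy, pear, tulip}, right has 0 { }.
    Root hop: left subtree has 2 nodes {aster, bay}, right has 4 {fir, daisy, pear, tulip}.
      Root bay: left subtree has 1 node {aster}, right has 0 { }.
      Root pear: left subtree has 2 nodes {fir, daisy}, right has 1 {tulip}.
        Root fir: left subtree has 0 nodes { }, right has 1 {daisy}.

elm rose cedar hop bay aster pear fir daisy tulip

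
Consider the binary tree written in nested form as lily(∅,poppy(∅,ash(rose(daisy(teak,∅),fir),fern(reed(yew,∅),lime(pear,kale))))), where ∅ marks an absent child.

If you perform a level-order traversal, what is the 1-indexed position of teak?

Level-order visits nodes level by level from the root, left to right within each level.
Level 0: lily
Level 1: poppy
Level 2: ash
Level 3: rose, fern
Level 4: daisy, fir, reed, lime
Level 5: teak, yew, pear, kale
Full level-order sequence: lily, poppy, ash, rose, fern, daisy, fir, reed, lime, teak, yew, pear, kale.

10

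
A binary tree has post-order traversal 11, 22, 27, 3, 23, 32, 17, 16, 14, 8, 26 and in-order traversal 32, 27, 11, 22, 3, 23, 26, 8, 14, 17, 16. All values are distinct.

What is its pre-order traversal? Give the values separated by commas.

The last element of post-order is the root; it splits in-order into left and right subtrees.
Root 26: left subtree has 6 nodes {32, 27, 11, 22, 3, 23}, right has 4 {8, 14, 17, 16}.
  Root 32: left subtree has 0 nodes { }, right has 5 {27, 11, 22, 3, 23}.
    Root 23: left subtree has 4 nodes {27, 11, 22, 3}, right has 0 { }.
      Root 3: left subtree has 3 nodes {27, 11, 22}, right has 0 { }.
        Root 27: left subtree has 0 nodes { }, right has 2 {11, 22}.
          Root 22: left subtree has 1 node {11}, right has 0 { }.
  Root 8: left subtree has 0 nodes { }, right has 3 {14, 17, 16}.
    Root 14: left subtree has 0 nodes { }, right has 2 {17, 16}.
      Root 16: left subtree has 1 node {17}, right has 0 { }.

26, 32, 23, 3, 27, 22, 11, 8, 14, 16, 17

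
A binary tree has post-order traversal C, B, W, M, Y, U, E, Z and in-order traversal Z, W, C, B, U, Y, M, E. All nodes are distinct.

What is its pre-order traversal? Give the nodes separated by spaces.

Z E U W B C Y M

The last element of post-order is the root; it splits in-order into left and right subtrees.
Root Z: left subtree has 0 nodes { }, right has 7 {W, C, B, U, Y, M, E}.
  Root E: left subtree has 6 nodes {W, C, B, U, Y, M}, right has 0 { }.
    Root U: left subtree has 3 nodes {W, C, B}, right has 2 {Y, M}.
      Root W: left subtree has 0 nodes { }, right has 2 {C, B}.
        Root B: left subtree has 1 node {C}, right has 0 { }.
      Root Y: left subtree has 0 nodes { }, right has 1 {M}.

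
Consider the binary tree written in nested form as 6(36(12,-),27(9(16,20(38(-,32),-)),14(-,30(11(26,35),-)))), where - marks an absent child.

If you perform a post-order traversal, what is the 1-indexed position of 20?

6

Post-order visits the left subtree, then the right subtree, then the node.
At 6: go left to 36.
  At 36: go left to 12.
    12 is a leaf — visit 12.
  At 36: no right child.
  Visit 36.
At 6: go right to 27.
  At 27: go left to 9.
    At 9: go left to 16.
      16 is a leaf — visit 16.
    At 9: go right to 20.
      At 20: go left to 38.
        At 38: no left child.
        At 38: go right to 32.
          32 is a leaf — visit 32.
        Visit 38.
      At 20: no right child.
      Visit 20.
    Visit 9.
  At 27: go right to 14.
    At 14: no left child.
    At 14: go right to 30.
      At 30: go left to 11.
        At 11: go left to 26.
          26 is a leaf — visit 26.
        At 11: go right to 35.
          35 is a leaf — visit 35.
        Visit 11.
      At 30: no right child.
      Visit 30.
    Visit 14.
  Visit 27.
Visit 6.
Full post-order sequence: 12, 36, 16, 32, 38, 20, 9, 26, 35, 11, 30, 14, 27, 6.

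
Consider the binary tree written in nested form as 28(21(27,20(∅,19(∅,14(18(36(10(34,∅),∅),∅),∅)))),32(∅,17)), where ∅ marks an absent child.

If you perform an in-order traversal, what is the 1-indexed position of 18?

In-order visits the left subtree, then the node, then the right subtree.
At 28: go left to 21.
  At 21: go left to 27.
    27 is a leaf — visit 27.
  Visit 21.
  At 21: go right to 20.
    At 20: no left child.
    Visit 20.
    At 20: go right to 19.
      At 19: no left child.
      Visit 19.
      At 19: go right to 14.
        At 14: go left to 18.
          At 18: go left to 36.
            At 36: go left to 10.
              At 10: go left to 34.
                34 is a leaf — visit 34.
              Visit 10.
              At 10: no right child.
            Visit 36.
            At 36: no right child.
          Visit 18.
          At 18: no right child.
        Visit 14.
        At 14: no right child.
Visit 28.
At 28: go right to 32.
  At 32: no left child.
  Visit 32.
  At 32: go right to 17.
    17 is a leaf — visit 17.
Full in-order sequence: 27, 21, 20, 19, 34, 10, 36, 18, 14, 28, 32, 17.

8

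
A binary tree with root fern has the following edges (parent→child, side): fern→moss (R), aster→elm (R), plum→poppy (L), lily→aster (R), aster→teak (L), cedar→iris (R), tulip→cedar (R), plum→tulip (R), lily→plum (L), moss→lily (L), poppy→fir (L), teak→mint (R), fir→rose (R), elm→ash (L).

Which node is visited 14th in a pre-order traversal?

Pre-order visits the node, then its left subtree, then its right subtree.
Visit fern.
At fern: no left child.
At fern: go right to moss.
  Visit moss.
  At moss: go left to lily.
    Visit lily.
    At lily: go left to plum.
      Visit plum.
      At plum: go left to poppy.
        Visit poppy.
        At poppy: go left to fir.
          Visit fir.
          At fir: no left child.
          At fir: go right to rose.
            rose is a leaf — visit rose.
        At poppy: no right child.
      At plum: go right to tulip.
        Visit tulip.
        At tulip: no left child.
        At tulip: go right to cedar.
          Visit cedar.
          At cedar: no left child.
          At cedar: go right to iris.
            iris is a leaf — visit iris.
    At lily: go right to aster.
      Visit aster.
      At aster: go left to teak.
        Visit teak.
        At teak: no left child.
        At teak: go right to mint.
          mint is a leaf — visit mint.
      At aster: go right to elm.
        Visit elm.
        At elm: go left to ash.
          ash is a leaf — visit ash.
        At elm: no right child.
  At moss: no right child.
Full pre-order sequence: fern, moss, lily, plum, poppy, fir, rose, tulip, cedar, iris, aster, teak, mint, elm, ash.

elm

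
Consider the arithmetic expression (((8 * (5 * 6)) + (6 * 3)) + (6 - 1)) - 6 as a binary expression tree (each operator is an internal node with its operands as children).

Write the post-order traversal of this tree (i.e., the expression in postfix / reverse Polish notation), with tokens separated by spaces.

8 5 6 * * 6 3 * + 6 1 - + 6 -

Post-order on an expression tree gives postfix notation: for each operator, emit left operand, right operand, then the operator.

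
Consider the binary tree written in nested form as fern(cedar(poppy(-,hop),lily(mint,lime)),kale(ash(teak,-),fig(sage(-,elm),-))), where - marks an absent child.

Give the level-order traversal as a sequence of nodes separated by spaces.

fern cedar kale poppy lily ash fig hop mint lime teak sage elm

Level-order visits nodes level by level from the root, left to right within each level.
Level 0: fern
Level 1: cedar, kale
Level 2: poppy, lily, ash, fig
Level 3: hop, mint, lime, teak, sage
Level 4: elm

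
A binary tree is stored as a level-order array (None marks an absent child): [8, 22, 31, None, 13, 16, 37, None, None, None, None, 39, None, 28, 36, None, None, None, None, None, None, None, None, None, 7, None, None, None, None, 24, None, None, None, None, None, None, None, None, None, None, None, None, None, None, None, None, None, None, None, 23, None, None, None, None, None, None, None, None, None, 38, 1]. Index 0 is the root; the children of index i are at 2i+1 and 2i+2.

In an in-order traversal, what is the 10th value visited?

37

In-order visits the left subtree, then the node, then the right subtree.
At 8: go left to 22.
  At 22: no left child.
  Visit 22.
  At 22: go right to 13.
    13 is a leaf — visit 13.
Visit 8.
At 8: go right to 31.
  At 31: go left to 16.
    At 16: go left to 39.
      At 39: no left child.
      Visit 39.
      At 39: go right to 7.
        At 7: go left to 23.
          23 is a leaf — visit 23.
        Visit 7.
        At 7: no right child.
    Visit 16.
    At 16: no right child.
  Visit 31.
  At 31: go right to 37.
    At 37: go left to 28.
      28 is a leaf — visit 28.
    Visit 37.
    At 37: go right to 36.
      At 36: go left to 24.
        At 24: go left to 38.
          38 is a leaf — visit 38.
        Visit 24.
        At 24: go right to 1.
          1 is a leaf — visit 1.
      Visit 36.
      At 36: no right child.
Full in-order sequence: 22, 13, 8, 39, 23, 7, 16, 31, 28, 37, 38, 24, 1, 36.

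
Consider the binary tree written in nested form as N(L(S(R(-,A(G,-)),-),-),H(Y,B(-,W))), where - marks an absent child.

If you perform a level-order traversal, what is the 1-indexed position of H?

Level-order visits nodes level by level from the root, left to right within each level.
Level 0: N
Level 1: L, H
Level 2: S, Y, B
Level 3: R, W
Level 4: A
Level 5: G
Full level-order sequence: N, L, H, S, Y, B, R, W, A, G.

3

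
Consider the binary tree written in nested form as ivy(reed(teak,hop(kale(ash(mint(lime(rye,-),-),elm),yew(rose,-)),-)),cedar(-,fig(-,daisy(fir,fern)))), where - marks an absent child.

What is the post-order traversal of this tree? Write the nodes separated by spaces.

Post-order visits the left subtree, then the right subtree, then the node.
At ivy: go left to reed.
  At reed: go left to teak.
    teak is a leaf — visit teak.
  At reed: go right to hop.
    At hop: go left to kale.
      At kale: go left to ash.
        At ash: go left to mint.
          At mint: go left to lime.
            At lime: go left to rye.
              rye is a leaf — visit rye.
            At lime: no right child.
            Visit lime.
          At mint: no right child.
          Visit mint.
        At ash: go right to elm.
          elm is a leaf — visit elm.
        Visit ash.
      At kale: go right to yew.
        At yew: go left to rose.
          rose is a leaf — visit rose.
        At yew: no right child.
        Visit yew.
      Visit kale.
    At hop: no right child.
    Visit hop.
  Visit reed.
At ivy: go right to cedar.
  At cedar: no left child.
  At cedar: go right to fig.
    At fig: no left child.
    At fig: go right to daisy.
      At daisy: go left to fir.
        fir is a leaf — visit fir.
      At daisy: go right to fern.
        fern is a leaf — visit fern.
      Visit daisy.
    Visit fig.
  Visit cedar.
Visit ivy.

teak rye lime mint elm ash rose yew kale hop reed fir fern daisy fig cedar ivy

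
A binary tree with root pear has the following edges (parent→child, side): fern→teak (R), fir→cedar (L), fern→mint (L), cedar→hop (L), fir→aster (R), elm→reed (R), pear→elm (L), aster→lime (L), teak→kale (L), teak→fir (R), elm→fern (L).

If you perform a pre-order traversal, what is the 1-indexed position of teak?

5

Pre-order visits the node, then its left subtree, then its right subtree.
Visit pear.
At pear: go left to elm.
  Visit elm.
  At elm: go left to fern.
    Visit fern.
    At fern: go left to mint.
      mint is a leaf — visit mint.
    At fern: go right to teak.
      Visit teak.
      At teak: go left to kale.
        kale is a leaf — visit kale.
      At teak: go right to fir.
        Visit fir.
        At fir: go left to cedar.
          Visit cedar.
          At cedar: go left to hop.
            hop is a leaf — visit hop.
          At cedar: no right child.
        At fir: go right to aster.
          Visit aster.
          At aster: go left to lime.
            lime is a leaf — visit lime.
          At aster: no right child.
  At elm: go right to reed.
    reed is a leaf — visit reed.
At pear: no right child.
Full pre-order sequence: pear, elm, fern, mint, teak, kale, fir, cedar, hop, aster, lime, reed.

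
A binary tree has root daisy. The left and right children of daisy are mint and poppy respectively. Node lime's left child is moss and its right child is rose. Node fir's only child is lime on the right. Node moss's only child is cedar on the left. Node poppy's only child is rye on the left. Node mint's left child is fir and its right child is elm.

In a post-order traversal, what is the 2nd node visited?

Post-order visits the left subtree, then the right subtree, then the node.
At daisy: go left to mint.
  At mint: go left to fir.
    At fir: no left child.
    At fir: go right to lime.
      At lime: go left to moss.
        At moss: go left to cedar.
          cedar is a leaf — visit cedar.
        At moss: no right child.
        Visit moss.
      At lime: go right to rose.
        rose is a leaf — visit rose.
      Visit lime.
    Visit fir.
  At mint: go right to elm.
    elm is a leaf — visit elm.
  Visit mint.
At daisy: go right to poppy.
  At poppy: go left to rye.
    rye is a leaf — visit rye.
  At poppy: no right child.
  Visit poppy.
Visit daisy.
Full post-order sequence: cedar, moss, rose, lime, fir, elm, mint, rye, poppy, daisy.

moss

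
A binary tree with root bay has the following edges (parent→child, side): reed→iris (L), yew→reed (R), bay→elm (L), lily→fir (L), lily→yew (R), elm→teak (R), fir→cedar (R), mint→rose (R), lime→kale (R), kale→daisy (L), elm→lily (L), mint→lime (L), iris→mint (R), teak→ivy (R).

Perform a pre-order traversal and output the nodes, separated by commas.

bay, elm, lily, fir, cedar, yew, reed, iris, mint, lime, kale, daisy, rose, teak, ivy

Pre-order visits the node, then its left subtree, then its right subtree.
Visit bay.
At bay: go left to elm.
  Visit elm.
  At elm: go left to lily.
    Visit lily.
    At lily: go left to fir.
      Visit fir.
      At fir: no left child.
      At fir: go right to cedar.
        cedar is a leaf — visit cedar.
    At lily: go right to yew.
      Visit yew.
      At yew: no left child.
      At yew: go right to reed.
        Visit reed.
        At reed: go left to iris.
          Visit iris.
          At iris: no left child.
          At iris: go right to mint.
            Visit mint.
            At mint: go left to lime.
              Visit lime.
              At lime: no left child.
              At lime: go right to kale.
                Visit kale.
                At kale: go left to daisy.
                  daisy is a leaf — visit daisy.
                At kale: no right child.
            At mint: go right to rose.
              rose is a leaf — visit rose.
        At reed: no right child.
  At elm: go right to teak.
    Visit teak.
    At teak: no left child.
    At teak: go right to ivy.
      ivy is a leaf — visit ivy.
At bay: no right child.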